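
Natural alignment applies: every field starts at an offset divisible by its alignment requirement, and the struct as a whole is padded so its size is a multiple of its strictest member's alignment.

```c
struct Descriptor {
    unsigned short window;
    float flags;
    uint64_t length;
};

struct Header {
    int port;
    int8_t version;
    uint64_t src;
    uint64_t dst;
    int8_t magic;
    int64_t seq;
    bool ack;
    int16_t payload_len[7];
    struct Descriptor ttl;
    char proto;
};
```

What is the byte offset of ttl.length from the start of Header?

Descriptor: 0..2  window  (2B, 2-aligned); 2..4  -- padding (2B); 4..8  flags  (4B, 4-aligned); 8..16  length  (8B, 8-aligned); sizeof = 16, alignof = 8
0..4  port  (4B, 4-aligned)
4..5  version  (1B, 1-aligned)
5..8  -- padding (3B)
8..16  src  (8B, 8-aligned)
16..24  dst  (8B, 8-aligned)
24..25  magic  (1B, 1-aligned)
25..32  -- padding (7B)
32..40  seq  (8B, 8-aligned)
40..41  ack  (1B, 1-aligned)
41..42  -- padding (1B)
42..56  payload_len  (14B, 2-aligned)
56..72  ttl  (16B, 8-aligned)
within Descriptor: length at 8
56 + 8 = 64

64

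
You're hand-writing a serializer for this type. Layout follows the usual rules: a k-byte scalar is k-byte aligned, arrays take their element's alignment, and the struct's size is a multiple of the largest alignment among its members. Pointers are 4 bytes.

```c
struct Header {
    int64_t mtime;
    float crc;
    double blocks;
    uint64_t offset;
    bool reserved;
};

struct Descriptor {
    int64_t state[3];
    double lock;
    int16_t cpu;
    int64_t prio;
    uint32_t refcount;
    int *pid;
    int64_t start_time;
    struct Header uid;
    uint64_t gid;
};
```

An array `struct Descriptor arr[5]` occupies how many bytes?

Header: @0: mtime [8B, align 8] → 8; @8: crc [4B, align 4] → 12; +4 pad (align 8); @16: blocks [8B, align 8] → 24; @24: offset [8B, align 8] → 32; @32: reserved [1B, align 1] → 33; +7 tail pad (align 8); size 40, align 8
@0: state [24B, align 8] → 24
@24: lock [8B, align 8] → 32
@32: cpu [2B, align 2] → 34
+6 pad (align 8)
@40: prio [8B, align 8] → 48
@48: refcount [4B, align 4] → 52
@52: pid [4B, align 4] → 56
@56: start_time [8B, align 8] → 64
@64: uid [40B, align 8] → 104
@104: gid [8B, align 8] → 112
size 112, align 8
array of 5: 5 × 112 = 560

560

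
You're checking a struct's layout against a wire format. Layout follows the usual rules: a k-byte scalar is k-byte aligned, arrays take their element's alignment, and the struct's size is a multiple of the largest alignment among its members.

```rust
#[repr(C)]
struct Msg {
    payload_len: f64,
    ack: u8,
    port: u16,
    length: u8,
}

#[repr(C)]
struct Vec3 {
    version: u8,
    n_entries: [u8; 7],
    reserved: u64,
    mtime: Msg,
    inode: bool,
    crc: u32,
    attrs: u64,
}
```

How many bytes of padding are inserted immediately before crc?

Msg: payload_len at 0 (size 8, align 8) → ends 8; ack at 8 (size 1, align 1) → ends 9; pad 1 to align 2 for port; port at 10 (size 2, align 2) → ends 12; length at 12 (size 1, align 1) → ends 13; tail pad 3 to reach multiple of 8; total 16 bytes, alignment 8
version at 0 (size 1, align 1) → ends 1
n_entries at 1 (size 7, align 1) → ends 8
reserved at 8 (size 8, align 8) → ends 16
mtime at 16 (size 16, align 8) → ends 32
inode at 32 (size 1, align 1) → ends 33
pad 3 to align 4 for crc
crc at 36 (size 4, align 4) → ends 40

3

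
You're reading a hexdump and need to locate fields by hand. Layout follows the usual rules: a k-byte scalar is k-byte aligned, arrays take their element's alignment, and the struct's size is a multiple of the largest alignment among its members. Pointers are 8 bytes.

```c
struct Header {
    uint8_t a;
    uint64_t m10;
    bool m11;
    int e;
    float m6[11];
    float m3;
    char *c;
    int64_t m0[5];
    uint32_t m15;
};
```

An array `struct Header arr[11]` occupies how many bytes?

1408

0..1  a  (1B, 1-aligned)
1..8  -- padding (7B)
8..16  m10  (8B, 8-aligned)
16..17  m11  (1B, 1-aligned)
17..20  -- padding (3B)
20..24  e  (4B, 4-aligned)
24..68  m6  (44B, 4-aligned)
68..72  m3  (4B, 4-aligned)
72..80  c  (8B, 8-aligned)
80..120  m0  (40B, 8-aligned)
120..124  m15  (4B, 4-aligned)
124..128  -- tail padding (4B)
sizeof = 128, alignof = 8
array of 11: 11 × 128 = 1408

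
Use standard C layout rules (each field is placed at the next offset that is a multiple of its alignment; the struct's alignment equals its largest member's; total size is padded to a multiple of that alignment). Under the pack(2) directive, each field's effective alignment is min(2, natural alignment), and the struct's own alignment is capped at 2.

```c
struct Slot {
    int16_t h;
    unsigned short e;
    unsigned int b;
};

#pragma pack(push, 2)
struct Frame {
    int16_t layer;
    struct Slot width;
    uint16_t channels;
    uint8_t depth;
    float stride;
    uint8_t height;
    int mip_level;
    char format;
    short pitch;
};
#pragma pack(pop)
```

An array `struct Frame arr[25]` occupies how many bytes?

Slot: h at 0 (size 2, align 2) → ends 2; e at 2 (size 2, align 2) → ends 4; b at 4 (size 4, align 4) → ends 8; total 8 bytes, alignment 4
layer at 0 (size 2, align 2) → ends 2
width at 2 (size 8, align 2) → ends 10
channels at 10 (size 2, align 2) → ends 12
depth at 12 (size 1, align 1) → ends 13
pad 1 to align 2 for stride
stride at 14 (size 4, align 2) → ends 18
height at 18 (size 1, align 1) → ends 19
pad 1 to align 2 for mip_level
mip_level at 20 (size 4, align 2) → ends 24
format at 24 (size 1, align 1) → ends 25
pad 1 to align 2 for pitch
pitch at 26 (size 2, align 2) → ends 28
total 28 bytes, alignment 2
array of 25: 25 × 28 = 700

700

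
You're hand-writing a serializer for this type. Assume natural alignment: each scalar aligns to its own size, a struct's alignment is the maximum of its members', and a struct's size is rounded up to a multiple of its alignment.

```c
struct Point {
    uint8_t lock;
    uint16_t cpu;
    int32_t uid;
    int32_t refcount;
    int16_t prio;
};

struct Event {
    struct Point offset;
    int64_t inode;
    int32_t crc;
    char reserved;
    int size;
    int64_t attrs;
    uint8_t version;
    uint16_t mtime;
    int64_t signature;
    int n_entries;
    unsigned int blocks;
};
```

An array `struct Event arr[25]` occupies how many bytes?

Point: 0..1  lock  (1B, 1-aligned); 1..2  -- padding (1B); 2..4  cpu  (2B, 2-aligned); 4..8  uid  (4B, 4-aligned); 8..12  refcount  (4B, 4-aligned); 12..14  prio  (2B, 2-aligned); 14..16  -- tail padding (2B); sizeof = 16, alignof = 4
0..16  offset  (16B, 4-aligned)
16..24  inode  (8B, 8-aligned)
24..28  crc  (4B, 4-aligned)
28..29  reserved  (1B, 1-aligned)
29..32  -- padding (3B)
32..36  size  (4B, 4-aligned)
36..40  -- padding (4B)
40..48  attrs  (8B, 8-aligned)
48..49  version  (1B, 1-aligned)
49..50  -- padding (1B)
50..52  mtime  (2B, 2-aligned)
52..56  -- padding (4B)
56..64  signature  (8B, 8-aligned)
64..68  n_entries  (4B, 4-aligned)
68..72  blocks  (4B, 4-aligned)
sizeof = 72, alignof = 8
array of 25: 25 × 72 = 1800

1800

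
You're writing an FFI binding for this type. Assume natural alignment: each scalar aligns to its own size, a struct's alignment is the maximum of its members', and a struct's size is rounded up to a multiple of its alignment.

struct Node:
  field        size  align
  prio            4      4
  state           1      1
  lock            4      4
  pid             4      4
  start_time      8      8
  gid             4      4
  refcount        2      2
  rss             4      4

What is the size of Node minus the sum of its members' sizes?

prio at 0 (size 4, align 4) → ends 4
state at 4 (size 1, align 1) → ends 5
pad 3 to align 4 for lock
lock at 8 (size 4, align 4) → ends 12
pid at 12 (size 4, align 4) → ends 16
start_time at 16 (size 8, align 8) → ends 24
gid at 24 (size 4, align 4) → ends 28
refcount at 28 (size 2, align 2) → ends 30
pad 2 to align 4 for rss
rss at 32 (size 4, align 4) → ends 36
tail pad 4 to reach multiple of 8
total 40 bytes, alignment 8
data bytes 31, size 40 → padding 9

9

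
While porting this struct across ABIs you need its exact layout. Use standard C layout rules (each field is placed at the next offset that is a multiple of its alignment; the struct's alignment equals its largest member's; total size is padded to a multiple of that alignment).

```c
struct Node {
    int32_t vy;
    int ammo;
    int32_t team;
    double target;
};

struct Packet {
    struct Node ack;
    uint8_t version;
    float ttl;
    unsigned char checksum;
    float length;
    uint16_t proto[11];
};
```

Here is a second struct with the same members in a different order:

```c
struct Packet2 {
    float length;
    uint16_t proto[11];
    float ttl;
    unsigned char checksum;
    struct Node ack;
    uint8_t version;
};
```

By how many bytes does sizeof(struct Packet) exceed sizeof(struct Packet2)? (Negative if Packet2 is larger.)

Node: vy at 0 (size 4, align 4) → ends 4; ammo at 4 (size 4, align 4) → ends 8; team at 8 (size 4, align 4) → ends 12; pad 4 to align 8 for target; target at 16 (size 8, align 8) → ends 24; total 24 bytes, alignment 8
ack at 0 (size 24, align 8) → ends 24
version at 24 (size 1, align 1) → ends 25
pad 3 to align 4 for ttl
ttl at 28 (size 4, align 4) → ends 32
checksum at 32 (size 1, align 1) → ends 33
pad 3 to align 4 for length
length at 36 (size 4, align 4) → ends 40
proto at 40 (size 22, align 2) → ends 62
tail pad 2 to reach multiple of 8
total 64 bytes, alignment 8
— Packet2 —
length at 0 (size 4, align 4) → ends 4
proto at 4 (size 22, align 2) → ends 26
pad 2 to align 4 for ttl
ttl at 28 (size 4, align 4) → ends 32
checksum at 32 (size 1, align 1) → ends 33
pad 7 to align 8 for ack
ack at 40 (size 24, align 8) → ends 64
version at 64 (size 1, align 1) → ends 65
tail pad 7 to reach multiple of 8
total 72 bytes, alignment 8
64 − 72 = -8

-8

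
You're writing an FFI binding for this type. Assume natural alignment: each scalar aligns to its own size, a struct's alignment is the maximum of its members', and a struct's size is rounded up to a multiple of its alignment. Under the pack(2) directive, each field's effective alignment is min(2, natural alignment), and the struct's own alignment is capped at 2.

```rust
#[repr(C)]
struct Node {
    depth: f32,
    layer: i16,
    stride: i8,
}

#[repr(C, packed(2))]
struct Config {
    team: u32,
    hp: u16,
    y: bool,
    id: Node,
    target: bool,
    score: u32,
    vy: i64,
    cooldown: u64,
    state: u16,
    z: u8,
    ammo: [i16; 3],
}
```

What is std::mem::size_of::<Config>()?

Node: depth at 0 (size 4, align 4) → ends 4; layer at 4 (size 2, align 2) → ends 6; stride at 6 (size 1, align 1) → ends 7; tail pad 1 to reach multiple of 4; total 8 bytes, alignment 4
team at 0 (size 4, align 2) → ends 4
hp at 4 (size 2, align 2) → ends 6
y at 6 (size 1, align 1) → ends 7
pad 1 to align 2 for id
id at 8 (size 8, align 2) → ends 16
target at 16 (size 1, align 1) → ends 17
pad 1 to align 2 for score
score at 18 (size 4, align 2) → ends 22
vy at 22 (size 8, align 2) → ends 30
cooldown at 30 (size 8, align 2) → ends 38
state at 38 (size 2, align 2) → ends 40
z at 40 (size 1, align 1) → ends 41
pad 1 to align 2 for ammo
ammo at 42 (size 6, align 2) → ends 48
total 48 bytes, alignment 2

48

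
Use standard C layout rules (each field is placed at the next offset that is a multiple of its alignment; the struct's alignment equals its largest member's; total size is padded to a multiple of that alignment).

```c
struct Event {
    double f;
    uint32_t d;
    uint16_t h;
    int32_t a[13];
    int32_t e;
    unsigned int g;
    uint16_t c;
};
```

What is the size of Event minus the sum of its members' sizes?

f at 0 (size 8, align 8) → ends 8
d at 8 (size 4, align 4) → ends 12
h at 12 (size 2, align 2) → ends 14
pad 2 to align 4 for a
a at 16 (size 52, align 4) → ends 68
e at 68 (size 4, align 4) → ends 72
g at 72 (size 4, align 4) → ends 76
c at 76 (size 2, align 2) → ends 78
tail pad 2 to reach multiple of 8
total 80 bytes, alignment 8
data bytes 76, size 80 → padding 4

4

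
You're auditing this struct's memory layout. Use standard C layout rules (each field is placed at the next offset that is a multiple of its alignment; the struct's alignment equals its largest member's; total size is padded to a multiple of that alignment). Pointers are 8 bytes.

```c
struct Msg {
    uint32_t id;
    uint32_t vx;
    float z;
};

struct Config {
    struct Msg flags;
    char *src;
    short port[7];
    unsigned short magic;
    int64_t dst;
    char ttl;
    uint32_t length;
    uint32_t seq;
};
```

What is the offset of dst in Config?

40

Msg: 0..4  id  (4B, 4-aligned); 4..8  vx  (4B, 4-aligned); 8..12  z  (4B, 4-aligned); sizeof = 12, alignof = 4
0..12  flags  (12B, 4-aligned)
12..16  -- padding (4B)
16..24  src  (8B, 8-aligned)
24..38  port  (14B, 2-aligned)
38..40  magic  (2B, 2-aligned)
40..48  dst  (8B, 8-aligned)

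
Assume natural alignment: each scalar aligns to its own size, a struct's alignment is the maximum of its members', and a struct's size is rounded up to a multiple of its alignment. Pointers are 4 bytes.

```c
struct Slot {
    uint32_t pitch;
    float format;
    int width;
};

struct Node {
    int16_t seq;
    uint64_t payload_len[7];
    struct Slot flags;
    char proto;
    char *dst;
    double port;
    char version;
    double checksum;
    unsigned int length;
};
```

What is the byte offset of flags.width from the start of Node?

72

Slot: pitch at 0 (size 4, align 4) → ends 4; format at 4 (size 4, align 4) → ends 8; width at 8 (size 4, align 4) → ends 12; total 12 bytes, alignment 4
seq at 0 (size 2, align 2) → ends 2
pad 6 to align 8 for payload_len
payload_len at 8 (size 56, align 8) → ends 64
flags at 64 (size 12, align 4) → ends 76
within Slot: width at 8
64 + 8 = 72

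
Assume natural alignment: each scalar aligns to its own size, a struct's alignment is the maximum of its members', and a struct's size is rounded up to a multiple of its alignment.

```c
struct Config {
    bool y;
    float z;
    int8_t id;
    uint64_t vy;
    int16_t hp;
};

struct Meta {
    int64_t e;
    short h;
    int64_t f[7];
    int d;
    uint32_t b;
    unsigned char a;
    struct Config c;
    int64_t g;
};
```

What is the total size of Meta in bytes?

128 bytes

Config: @0: y [1B, align 1] → 1; +3 pad (align 4); @4: z [4B, align 4] → 8; @8: id [1B, align 1] → 9; +7 pad (align 8); @16: vy [8B, align 8] → 24; @24: hp [2B, align 2] → 26; +6 tail pad (align 8); size 32, align 8
@0: e [8B, align 8] → 8
@8: h [2B, align 2] → 10
+6 pad (align 8)
@16: f [56B, align 8] → 72
@72: d [4B, align 4] → 76
@76: b [4B, align 4] → 80
@80: a [1B, align 1] → 81
+7 pad (align 8)
@88: c [32B, align 8] → 120
@120: g [8B, align 8] → 128
size 128, align 8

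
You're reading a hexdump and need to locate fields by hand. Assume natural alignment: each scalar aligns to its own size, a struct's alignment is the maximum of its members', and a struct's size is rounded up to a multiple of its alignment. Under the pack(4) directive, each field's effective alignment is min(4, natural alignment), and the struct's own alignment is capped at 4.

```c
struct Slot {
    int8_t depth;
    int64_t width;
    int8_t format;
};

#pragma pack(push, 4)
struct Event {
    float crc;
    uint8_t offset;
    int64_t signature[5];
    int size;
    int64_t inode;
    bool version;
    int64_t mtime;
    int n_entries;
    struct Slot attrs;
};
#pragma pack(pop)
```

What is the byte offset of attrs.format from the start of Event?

92

Slot: 0..1  depth  (1B, 1-aligned); 1..8  -- padding (7B); 8..16  width  (8B, 8-aligned); 16..17  format  (1B, 1-aligned); 17..24  -- tail padding (7B); sizeof = 24, alignof = 8
0..4  crc  (4B, 4-aligned)
4..5  offset  (1B, 1-aligned)
5..8  -- padding (3B)
8..48  signature  (40B, 4-aligned)
48..52  size  (4B, 4-aligned)
52..60  inode  (8B, 4-aligned)
60..61  version  (1B, 1-aligned)
61..64  -- padding (3B)
64..72  mtime  (8B, 4-aligned)
72..76  n_entries  (4B, 4-aligned)
76..100  attrs  (24B, 4-aligned)
within Slot: format at 16
76 + 16 = 92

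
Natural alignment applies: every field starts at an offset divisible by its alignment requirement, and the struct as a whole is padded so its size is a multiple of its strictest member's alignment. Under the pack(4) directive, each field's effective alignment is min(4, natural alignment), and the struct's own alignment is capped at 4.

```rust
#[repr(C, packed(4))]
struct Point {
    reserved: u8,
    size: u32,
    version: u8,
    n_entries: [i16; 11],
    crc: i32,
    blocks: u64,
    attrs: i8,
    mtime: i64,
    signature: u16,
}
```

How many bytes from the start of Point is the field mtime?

reserved at 0 (size 1, align 1) → ends 1
pad 3 to align 4 for size
size at 4 (size 4, align 4) → ends 8
version at 8 (size 1, align 1) → ends 9
pad 1 to align 2 for n_entries
n_entries at 10 (size 22, align 2) → ends 32
crc at 32 (size 4, align 4) → ends 36
blocks at 36 (size 8, align 4) → ends 44
attrs at 44 (size 1, align 1) → ends 45
pad 3 to align 4 for mtime
mtime at 48 (size 8, align 4) → ends 56

48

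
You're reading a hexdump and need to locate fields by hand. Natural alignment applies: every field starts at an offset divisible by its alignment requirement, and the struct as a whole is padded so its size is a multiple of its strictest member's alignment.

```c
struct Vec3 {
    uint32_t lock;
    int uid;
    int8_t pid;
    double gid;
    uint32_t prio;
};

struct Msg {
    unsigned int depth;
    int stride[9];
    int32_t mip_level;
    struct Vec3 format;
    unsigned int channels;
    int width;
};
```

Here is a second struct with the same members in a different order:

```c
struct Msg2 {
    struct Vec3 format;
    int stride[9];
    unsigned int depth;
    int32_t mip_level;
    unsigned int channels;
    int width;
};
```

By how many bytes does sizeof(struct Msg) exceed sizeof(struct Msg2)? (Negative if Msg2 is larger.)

0

Vec3: lock at 0 (size 4, align 4) → ends 4; uid at 4 (size 4, align 4) → ends 8; pid at 8 (size 1, align 1) → ends 9; pad 7 to align 8 for gid; gid at 16 (size 8, align 8) → ends 24; prio at 24 (size 4, align 4) → ends 28; tail pad 4 to reach multiple of 8; total 32 bytes, alignment 8
depth at 0 (size 4, align 4) → ends 4
stride at 4 (size 36, align 4) → ends 40
mip_level at 40 (size 4, align 4) → ends 44
pad 4 to align 8 for format
format at 48 (size 32, align 8) → ends 80
channels at 80 (size 4, align 4) → ends 84
width at 84 (size 4, align 4) → ends 88
total 88 bytes, alignment 8
— Msg2 —
format at 0 (size 32, align 8) → ends 32
stride at 32 (size 36, align 4) → ends 68
depth at 68 (size 4, align 4) → ends 72
mip_level at 72 (size 4, align 4) → ends 76
channels at 76 (size 4, align 4) → ends 80
width at 80 (size 4, align 4) → ends 84
tail pad 4 to reach multiple of 8
total 88 bytes, alignment 8
88 − 88 = 0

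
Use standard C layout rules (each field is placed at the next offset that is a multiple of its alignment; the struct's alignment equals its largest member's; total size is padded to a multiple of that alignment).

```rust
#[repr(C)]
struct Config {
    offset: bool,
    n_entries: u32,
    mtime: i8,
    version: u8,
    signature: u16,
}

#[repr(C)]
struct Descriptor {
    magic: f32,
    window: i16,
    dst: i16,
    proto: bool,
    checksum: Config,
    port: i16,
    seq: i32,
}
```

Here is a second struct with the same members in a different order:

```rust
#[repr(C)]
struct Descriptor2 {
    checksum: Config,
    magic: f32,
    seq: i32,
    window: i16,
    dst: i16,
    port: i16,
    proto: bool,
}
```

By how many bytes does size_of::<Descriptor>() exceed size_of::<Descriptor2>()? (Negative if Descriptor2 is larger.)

4

Config: 0..1  offset  (1B, 1-aligned); 1..4  -- padding (3B); 4..8  n_entries  (4B, 4-aligned); 8..9  mtime  (1B, 1-aligned); 9..10  version  (1B, 1-aligned); 10..12  signature  (2B, 2-aligned); sizeof = 12, alignof = 4
0..4  magic  (4B, 4-aligned)
4..6  window  (2B, 2-aligned)
6..8  dst  (2B, 2-aligned)
8..9  proto  (1B, 1-aligned)
9..12  -- padding (3B)
12..24  checksum  (12B, 4-aligned)
24..26  port  (2B, 2-aligned)
26..28  -- padding (2B)
28..32  seq  (4B, 4-aligned)
sizeof = 32, alignof = 4
— Descriptor2 —
0..12  checksum  (12B, 4-aligned)
12..16  magic  (4B, 4-aligned)
16..20  seq  (4B, 4-aligned)
20..22  window  (2B, 2-aligned)
22..24  dst  (2B, 2-aligned)
24..26  port  (2B, 2-aligned)
26..27  proto  (1B, 1-aligned)
27..28  -- tail padding (1B)
sizeof = 28, alignof = 4
32 − 28 = 4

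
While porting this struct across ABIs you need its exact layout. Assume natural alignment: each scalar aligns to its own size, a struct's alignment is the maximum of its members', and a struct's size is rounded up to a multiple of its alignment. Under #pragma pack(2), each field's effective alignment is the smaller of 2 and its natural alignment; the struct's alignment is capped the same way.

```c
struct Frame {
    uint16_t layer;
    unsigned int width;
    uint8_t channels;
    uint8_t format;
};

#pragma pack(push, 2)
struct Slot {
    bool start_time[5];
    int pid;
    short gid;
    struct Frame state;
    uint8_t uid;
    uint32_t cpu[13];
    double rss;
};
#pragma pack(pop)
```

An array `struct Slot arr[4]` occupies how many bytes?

Frame: layer at 0 (size 2, align 2) → ends 2; pad 2 to align 4 for width; width at 4 (size 4, align 4) → ends 8; channels at 8 (size 1, align 1) → ends 9; format at 9 (size 1, align 1) → ends 10; tail pad 2 to reach multiple of 4; total 12 bytes, alignment 4
start_time at 0 (size 5, align 1) → ends 5
pad 1 to align 2 for pid
pid at 6 (size 4, align 2) → ends 10
gid at 10 (size 2, align 2) → ends 12
state at 12 (size 12, align 2) → ends 24
uid at 24 (size 1, align 1) → ends 25
pad 1 to align 2 for cpu
cpu at 26 (size 52, align 2) → ends 78
rss at 78 (size 8, align 2) → ends 86
total 86 bytes, alignment 2
array of 4: 4 × 86 = 344

344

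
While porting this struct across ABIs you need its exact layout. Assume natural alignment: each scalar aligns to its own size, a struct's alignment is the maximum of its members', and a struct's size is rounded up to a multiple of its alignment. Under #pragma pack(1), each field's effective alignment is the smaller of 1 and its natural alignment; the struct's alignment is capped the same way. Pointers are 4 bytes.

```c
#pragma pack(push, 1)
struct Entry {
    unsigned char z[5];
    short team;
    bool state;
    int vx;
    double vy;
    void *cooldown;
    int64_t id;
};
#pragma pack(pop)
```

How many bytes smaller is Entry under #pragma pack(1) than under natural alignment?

8

natural layout:
  0..5  z  (5B, 1-aligned)
  5..6  -- padding (1B)
  6..8  team  (2B, 2-aligned)
  8..9  state  (1B, 1-aligned)
  9..12  -- padding (3B)
  12..16  vx  (4B, 4-aligned)
  16..24  vy  (8B, 8-aligned)
  24..28  cooldown  (4B, 4-aligned)
  28..32  -- padding (4B)
  32..40  id  (8B, 8-aligned)
  sizeof = 40, alignof = 8
packed(1) layout:
  0..5  z  (5B, 1-aligned)
  5..7  team  (2B, 1-aligned)
  7..8  state  (1B, 1-aligned)
  8..12  vx  (4B, 1-aligned)
  12..20  vy  (8B, 1-aligned)
  20..24  cooldown  (4B, 1-aligned)
  24..32  id  (8B, 1-aligned)
  sizeof = 32, alignof = 1
40 − 32 = 8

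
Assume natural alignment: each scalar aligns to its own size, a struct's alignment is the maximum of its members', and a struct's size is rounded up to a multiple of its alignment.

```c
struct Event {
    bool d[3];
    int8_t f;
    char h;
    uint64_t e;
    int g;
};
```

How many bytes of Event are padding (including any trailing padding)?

0..3  d  (3B, 1-aligned)
3..4  f  (1B, 1-aligned)
4..5  h  (1B, 1-aligned)
5..8  -- padding (3B)
8..16  e  (8B, 8-aligned)
16..20  g  (4B, 4-aligned)
20..24  -- tail padding (4B)
sizeof = 24, alignof = 8
data bytes 17, size 24 → padding 7

7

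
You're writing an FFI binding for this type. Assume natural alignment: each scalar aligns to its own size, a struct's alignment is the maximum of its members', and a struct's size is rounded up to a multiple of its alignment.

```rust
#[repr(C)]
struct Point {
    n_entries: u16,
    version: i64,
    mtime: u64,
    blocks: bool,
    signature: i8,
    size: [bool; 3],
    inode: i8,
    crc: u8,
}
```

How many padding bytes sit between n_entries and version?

0..2  n_entries  (2B, 2-aligned)
2..8  -- padding (6B)
8..16  version  (8B, 8-aligned)

6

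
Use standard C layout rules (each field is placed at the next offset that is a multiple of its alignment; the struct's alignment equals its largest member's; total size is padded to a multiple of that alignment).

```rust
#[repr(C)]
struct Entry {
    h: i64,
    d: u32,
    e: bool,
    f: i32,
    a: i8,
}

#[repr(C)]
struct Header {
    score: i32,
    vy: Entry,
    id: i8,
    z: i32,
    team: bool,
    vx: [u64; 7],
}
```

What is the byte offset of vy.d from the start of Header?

Entry: h at 0 (size 8, align 8) → ends 8; d at 8 (size 4, align 4) → ends 12; e at 12 (size 1, align 1) → ends 13; pad 3 to align 4 for f; f at 16 (size 4, align 4) → ends 20; a at 20 (size 1, align 1) → ends 21; tail pad 3 to reach multiple of 8; total 24 bytes, alignment 8
score at 0 (size 4, align 4) → ends 4
pad 4 to align 8 for vy
vy at 8 (size 24, align 8) → ends 32
within Entry: d at 8
8 + 8 = 16

16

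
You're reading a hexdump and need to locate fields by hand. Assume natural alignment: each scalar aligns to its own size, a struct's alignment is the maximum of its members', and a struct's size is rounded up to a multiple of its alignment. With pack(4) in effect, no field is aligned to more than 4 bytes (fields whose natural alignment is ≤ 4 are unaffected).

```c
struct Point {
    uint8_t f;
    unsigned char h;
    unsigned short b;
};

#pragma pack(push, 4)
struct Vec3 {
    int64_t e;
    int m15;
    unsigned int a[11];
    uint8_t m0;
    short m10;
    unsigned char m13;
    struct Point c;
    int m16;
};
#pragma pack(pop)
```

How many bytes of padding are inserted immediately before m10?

Point: f at 0 (size 1, align 1) → ends 1; h at 1 (size 1, align 1) → ends 2; b at 2 (size 2, align 2) → ends 4; total 4 bytes, alignment 2
e at 0 (size 8, align 4) → ends 8
m15 at 8 (size 4, align 4) → ends 12
a at 12 (size 44, align 4) → ends 56
m0 at 56 (size 1, align 1) → ends 57
pad 1 to align 2 for m10
m10 at 58 (size 2, align 2) → ends 60

1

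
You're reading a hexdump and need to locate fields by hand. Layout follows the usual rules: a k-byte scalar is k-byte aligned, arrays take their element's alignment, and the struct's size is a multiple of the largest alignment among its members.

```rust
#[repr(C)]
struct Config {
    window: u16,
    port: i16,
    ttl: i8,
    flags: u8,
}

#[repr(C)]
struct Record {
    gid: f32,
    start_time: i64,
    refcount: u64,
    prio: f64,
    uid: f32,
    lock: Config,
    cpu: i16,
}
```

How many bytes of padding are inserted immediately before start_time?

4

Config: window at 0 (size 2, align 2) → ends 2; port at 2 (size 2, align 2) → ends 4; ttl at 4 (size 1, align 1) → ends 5; flags at 5 (size 1, align 1) → ends 6; total 6 bytes, alignment 2
gid at 0 (size 4, align 4) → ends 4
pad 4 to align 8 for start_time
start_time at 8 (size 8, align 8) → ends 16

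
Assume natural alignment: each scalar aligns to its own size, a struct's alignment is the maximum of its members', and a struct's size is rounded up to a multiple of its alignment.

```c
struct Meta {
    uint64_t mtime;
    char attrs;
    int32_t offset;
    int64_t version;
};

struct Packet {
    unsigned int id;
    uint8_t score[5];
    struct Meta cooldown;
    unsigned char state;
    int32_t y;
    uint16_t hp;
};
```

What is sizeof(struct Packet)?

56 bytes

Meta: mtime at 0 (size 8, align 8) → ends 8; attrs at 8 (size 1, align 1) → ends 9; pad 3 to align 4 for offset; offset at 12 (size 4, align 4) → ends 16; version at 16 (size 8, align 8) → ends 24; total 24 bytes, alignment 8
id at 0 (size 4, align 4) → ends 4
score at 4 (size 5, align 1) → ends 9
pad 7 to align 8 for cooldown
cooldown at 16 (size 24, align 8) → ends 40
state at 40 (size 1, align 1) → ends 41
pad 3 to align 4 for y
y at 44 (size 4, align 4) → ends 48
hp at 48 (size 2, align 2) → ends 50
tail pad 6 to reach multiple of 8
total 56 bytes, alignment 8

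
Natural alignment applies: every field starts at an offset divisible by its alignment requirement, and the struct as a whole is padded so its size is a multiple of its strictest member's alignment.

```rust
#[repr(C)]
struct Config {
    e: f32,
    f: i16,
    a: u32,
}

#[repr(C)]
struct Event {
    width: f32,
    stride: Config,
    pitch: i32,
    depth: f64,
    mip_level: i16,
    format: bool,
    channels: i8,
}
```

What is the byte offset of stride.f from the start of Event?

Config: @0: e [4B, align 4] → 4; @4: f [2B, align 2] → 6; +2 pad (align 4); @8: a [4B, align 4] → 12; size 12, align 4
@0: width [4B, align 4] → 4
@4: stride [12B, align 4] → 16
within Config: f at 4
4 + 4 = 8

8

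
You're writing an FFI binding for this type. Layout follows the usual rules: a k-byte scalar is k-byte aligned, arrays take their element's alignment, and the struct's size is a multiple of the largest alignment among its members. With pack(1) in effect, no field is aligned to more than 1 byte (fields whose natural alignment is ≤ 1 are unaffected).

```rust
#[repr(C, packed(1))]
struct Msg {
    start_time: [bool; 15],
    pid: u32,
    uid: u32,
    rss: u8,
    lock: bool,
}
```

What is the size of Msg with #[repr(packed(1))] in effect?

0..15  start_time  (15B, 1-aligned)
15..19  pid  (4B, 1-aligned)
19..23  uid  (4B, 1-aligned)
23..24  rss  (1B, 1-aligned)
24..25  lock  (1B, 1-aligned)
sizeof = 25, alignof = 1

25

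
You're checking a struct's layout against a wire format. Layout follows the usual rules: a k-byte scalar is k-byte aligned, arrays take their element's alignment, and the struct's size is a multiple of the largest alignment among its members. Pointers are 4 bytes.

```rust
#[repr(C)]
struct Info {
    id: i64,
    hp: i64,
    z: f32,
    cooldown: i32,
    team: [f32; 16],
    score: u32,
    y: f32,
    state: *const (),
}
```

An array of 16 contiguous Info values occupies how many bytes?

@0: id [8B, align 8] → 8
@8: hp [8B, align 8] → 16
@16: z [4B, align 4] → 20
@20: cooldown [4B, align 4] → 24
@24: team [64B, align 4] → 88
@88: score [4B, align 4] → 92
@92: y [4B, align 4] → 96
@96: state [4B, align 4] → 100
+4 tail pad (align 8)
size 104, align 8
array of 16: 16 × 104 = 1664

1664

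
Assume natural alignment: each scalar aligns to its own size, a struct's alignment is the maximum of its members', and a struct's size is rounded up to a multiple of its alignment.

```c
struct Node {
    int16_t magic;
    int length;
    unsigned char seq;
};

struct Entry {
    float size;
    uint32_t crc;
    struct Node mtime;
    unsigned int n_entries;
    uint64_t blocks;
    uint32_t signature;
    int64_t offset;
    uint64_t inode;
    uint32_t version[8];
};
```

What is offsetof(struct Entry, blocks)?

24

Node: 0..2  magic  (2B, 2-aligned); 2..4  -- padding (2B); 4..8  length  (4B, 4-aligned); 8..9  seq  (1B, 1-aligned); 9..12  -- tail padding (3B); sizeof = 12, alignof = 4
0..4  size  (4B, 4-aligned)
4..8  crc  (4B, 4-aligned)
8..20  mtime  (12B, 4-aligned)
20..24  n_entries  (4B, 4-aligned)
24..32  blocks  (8B, 8-aligned)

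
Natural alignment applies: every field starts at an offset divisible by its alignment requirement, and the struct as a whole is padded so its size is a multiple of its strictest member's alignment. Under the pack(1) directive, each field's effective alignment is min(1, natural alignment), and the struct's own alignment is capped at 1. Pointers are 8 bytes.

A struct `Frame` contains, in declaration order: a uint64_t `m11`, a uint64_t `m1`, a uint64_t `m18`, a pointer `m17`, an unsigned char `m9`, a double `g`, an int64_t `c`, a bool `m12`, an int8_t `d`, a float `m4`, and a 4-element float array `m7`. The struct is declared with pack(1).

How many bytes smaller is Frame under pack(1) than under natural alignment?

natural layout:
  @0: m11 [8B, align 8] → 8
  @8: m1 [8B, align 8] → 16
  @16: m18 [8B, align 8] → 24
  @24: m17 [8B, align 8] → 32
  @32: m9 [1B, align 1] → 33
  +7 pad (align 8)
  @40: g [8B, align 8] → 48
  @48: c [8B, align 8] → 56
  @56: m12 [1B, align 1] → 57
  @57: d [1B, align 1] → 58
  +2 pad (align 4)
  @60: m4 [4B, align 4] → 64
  @64: m7 [16B, align 4] → 80
  size 80, align 8
packed(1) layout:
  @0: m11 [8B, align 1] → 8
  @8: m1 [8B, align 1] → 16
  @16: m18 [8B, align 1] → 24
  @24: m17 [8B, align 1] → 32
  @32: m9 [1B, align 1] → 33
  @33: g [8B, align 1] → 41
  @41: c [8B, align 1] → 49
  @49: m12 [1B, align 1] → 50
  @50: d [1B, align 1] → 51
  @51: m4 [4B, align 1] → 55
  @55: m7 [16B, align 1] → 71
  size 71, align 1
80 − 71 = 9

9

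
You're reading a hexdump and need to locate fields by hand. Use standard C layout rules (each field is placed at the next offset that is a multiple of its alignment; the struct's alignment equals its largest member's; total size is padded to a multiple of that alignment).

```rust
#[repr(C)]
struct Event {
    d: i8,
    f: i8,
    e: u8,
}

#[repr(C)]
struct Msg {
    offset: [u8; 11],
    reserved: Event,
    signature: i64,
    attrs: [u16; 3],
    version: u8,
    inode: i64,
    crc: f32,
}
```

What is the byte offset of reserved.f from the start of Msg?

12

Event: @0: d [1B, align 1] → 1; @1: f [1B, align 1] → 2; @2: e [1B, align 1] → 3; size 3, align 1
@0: offset [11B, align 1] → 11
@11: reserved [3B, align 1] → 14
within Event: f at 1
11 + 1 = 12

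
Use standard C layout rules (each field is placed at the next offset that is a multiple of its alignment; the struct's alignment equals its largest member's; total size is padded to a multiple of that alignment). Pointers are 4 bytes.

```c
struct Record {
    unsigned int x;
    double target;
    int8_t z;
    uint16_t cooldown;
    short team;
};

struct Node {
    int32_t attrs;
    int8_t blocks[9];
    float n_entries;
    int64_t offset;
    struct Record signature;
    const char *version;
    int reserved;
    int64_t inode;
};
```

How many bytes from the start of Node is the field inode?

Record: x at 0 (size 4, align 4) → ends 4; pad 4 to align 8 for target; target at 8 (size 8, align 8) → ends 16; z at 16 (size 1, align 1) → ends 17; pad 1 to align 2 for cooldown; cooldown at 18 (size 2, align 2) → ends 20; team at 20 (size 2, align 2) → ends 22; tail pad 2 to reach multiple of 8; total 24 bytes, alignment 8
attrs at 0 (size 4, align 4) → ends 4
blocks at 4 (size 9, align 1) → ends 13
pad 3 to align 4 for n_entries
n_entries at 16 (size 4, align 4) → ends 20
pad 4 to align 8 for offset
offset at 24 (size 8, align 8) → ends 32
signature at 32 (size 24, align 8) → ends 56
version at 56 (size 4, align 4) → ends 60
reserved at 60 (size 4, align 4) → ends 64
inode at 64 (size 8, align 8) → ends 72

64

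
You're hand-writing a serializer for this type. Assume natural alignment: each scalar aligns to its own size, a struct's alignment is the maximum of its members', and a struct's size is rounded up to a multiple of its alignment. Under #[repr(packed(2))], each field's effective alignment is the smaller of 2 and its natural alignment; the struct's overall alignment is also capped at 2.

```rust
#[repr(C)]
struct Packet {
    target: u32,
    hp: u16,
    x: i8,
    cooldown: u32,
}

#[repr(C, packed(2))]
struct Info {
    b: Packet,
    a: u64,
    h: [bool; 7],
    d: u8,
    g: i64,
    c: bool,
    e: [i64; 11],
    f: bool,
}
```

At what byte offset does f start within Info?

126

Packet: @0: target [4B, align 4] → 4; @4: hp [2B, align 2] → 6; @6: x [1B, align 1] → 7; +1 pad (align 4); @8: cooldown [4B, align 4] → 12; size 12, align 4
@0: b [12B, align 2] → 12
@12: a [8B, align 2] → 20
@20: h [7B, align 1] → 27
@27: d [1B, align 1] → 28
@28: g [8B, align 2] → 36
@36: c [1B, align 1] → 37
+1 pad (align 2)
@38: e [88B, align 2] → 126
@126: f [1B, align 1] → 127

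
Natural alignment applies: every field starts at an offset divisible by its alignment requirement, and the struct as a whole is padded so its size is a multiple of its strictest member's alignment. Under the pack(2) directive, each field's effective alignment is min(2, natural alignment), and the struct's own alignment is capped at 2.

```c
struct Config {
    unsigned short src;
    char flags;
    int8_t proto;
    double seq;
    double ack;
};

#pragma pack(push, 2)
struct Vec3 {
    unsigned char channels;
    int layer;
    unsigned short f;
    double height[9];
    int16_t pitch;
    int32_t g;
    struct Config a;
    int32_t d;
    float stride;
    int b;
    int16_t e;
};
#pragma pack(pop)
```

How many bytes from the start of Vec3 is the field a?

Config: 0..2  src  (2B, 2-aligned); 2..3  flags  (1B, 1-aligned); 3..4  proto  (1B, 1-aligned); 4..8  -- padding (4B); 8..16  seq  (8B, 8-aligned); 16..24  ack  (8B, 8-aligned); sizeof = 24, alignof = 8
0..1  channels  (1B, 1-aligned)
1..2  -- padding (1B)
2..6  layer  (4B, 2-aligned)
6..8  f  (2B, 2-aligned)
8..80  height  (72B, 2-aligned)
80..82  pitch  (2B, 2-aligned)
82..86  g  (4B, 2-aligned)
86..110  a  (24B, 2-aligned)

86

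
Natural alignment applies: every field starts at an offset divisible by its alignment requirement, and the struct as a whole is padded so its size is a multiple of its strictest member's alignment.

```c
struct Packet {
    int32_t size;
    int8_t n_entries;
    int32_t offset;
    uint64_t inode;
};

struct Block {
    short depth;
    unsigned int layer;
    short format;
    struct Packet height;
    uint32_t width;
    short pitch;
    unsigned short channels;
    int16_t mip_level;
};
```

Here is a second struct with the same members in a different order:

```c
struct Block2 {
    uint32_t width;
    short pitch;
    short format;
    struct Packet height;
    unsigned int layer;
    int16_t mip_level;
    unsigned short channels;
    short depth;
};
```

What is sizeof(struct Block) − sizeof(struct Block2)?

Packet: size at 0 (size 4, align 4) → ends 4; n_entries at 4 (size 1, align 1) → ends 5; pad 3 to align 4 for offset; offset at 8 (size 4, align 4) → ends 12; pad 4 to align 8 for inode; inode at 16 (size 8, align 8) → ends 24; total 24 bytes, alignment 8
depth at 0 (size 2, align 2) → ends 2
pad 2 to align 4 for layer
layer at 4 (size 4, align 4) → ends 8
format at 8 (size 2, align 2) → ends 10
pad 6 to align 8 for height
height at 16 (size 24, align 8) → ends 40
width at 40 (size 4, align 4) → ends 44
pitch at 44 (size 2, align 2) → ends 46
channels at 46 (size 2, align 2) → ends 48
mip_level at 48 (size 2, align 2) → ends 50
tail pad 6 to reach multiple of 8
total 56 bytes, alignment 8
— Block2 —
width at 0 (size 4, align 4) → ends 4
pitch at 4 (size 2, align 2) → ends 6
format at 6 (size 2, align 2) → ends 8
height at 8 (size 24, align 8) → ends 32
layer at 32 (size 4, align 4) → ends 36
mip_level at 36 (size 2, align 2) → ends 38
channels at 38 (size 2, align 2) → ends 40
depth at 40 (size 2, align 2) → ends 42
tail pad 6 to reach multiple of 8
total 48 bytes, alignment 8
56 − 48 = 8

8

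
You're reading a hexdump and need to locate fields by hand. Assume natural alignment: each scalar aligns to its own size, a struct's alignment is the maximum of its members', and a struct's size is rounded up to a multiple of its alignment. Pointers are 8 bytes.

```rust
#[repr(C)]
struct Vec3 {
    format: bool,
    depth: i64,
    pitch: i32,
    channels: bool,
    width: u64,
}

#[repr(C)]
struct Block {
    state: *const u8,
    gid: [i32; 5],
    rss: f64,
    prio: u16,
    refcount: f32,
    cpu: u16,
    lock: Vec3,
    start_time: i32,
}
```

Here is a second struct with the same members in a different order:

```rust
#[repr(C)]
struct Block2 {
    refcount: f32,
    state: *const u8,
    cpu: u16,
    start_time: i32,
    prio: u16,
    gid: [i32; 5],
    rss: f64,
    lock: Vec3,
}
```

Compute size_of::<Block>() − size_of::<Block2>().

Vec3: 0..1  format  (1B, 1-aligned); 1..8  -- padding (7B); 8..16  depth  (8B, 8-aligned); 16..20  pitch  (4B, 4-aligned); 20..21  channels  (1B, 1-aligned); 21..24  -- padding (3B); 24..32  width  (8B, 8-aligned); sizeof = 32, alignof = 8
0..8  state  (8B, 8-aligned)
8..28  gid  (20B, 4-aligned)
28..32  -- padding (4B)
32..40  rss  (8B, 8-aligned)
40..42  prio  (2B, 2-aligned)
42..44  -- padding (2B)
44..48  refcount  (4B, 4-aligned)
48..50  cpu  (2B, 2-aligned)
50..56  -- padding (6B)
56..88  lock  (32B, 8-aligned)
88..92  start_time  (4B, 4-aligned)
92..96  -- tail padding (4B)
sizeof = 96, alignof = 8
— Block2 —
0..4  refcount  (4B, 4-aligned)
4..8  -- padding (4B)
8..16  state  (8B, 8-aligned)
16..18  cpu  (2B, 2-aligned)
18..20  -- padding (2B)
20..24  start_time  (4B, 4-aligned)
24..26  prio  (2B, 2-aligned)
26..28  -- padding (2B)
28..48  gid  (20B, 4-aligned)
48..56  rss  (8B, 8-aligned)
56..88  lock  (32B, 8-aligned)
sizeof = 88, alignof = 8
96 − 88 = 8

8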